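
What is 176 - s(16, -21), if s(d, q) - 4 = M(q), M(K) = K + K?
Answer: 214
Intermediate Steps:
M(K) = 2*K
s(d, q) = 4 + 2*q
176 - s(16, -21) = 176 - (4 + 2*(-21)) = 176 - (4 - 42) = 176 - 1*(-38) = 176 + 38 = 214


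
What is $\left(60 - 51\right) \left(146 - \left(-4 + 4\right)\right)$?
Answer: $1314$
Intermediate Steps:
$\left(60 - 51\right) \left(146 - \left(-4 + 4\right)\right) = \left(60 - 51\right) \left(146 - 0\right) = 9 \left(146 + 0\right) = 9 \cdot 146 = 1314$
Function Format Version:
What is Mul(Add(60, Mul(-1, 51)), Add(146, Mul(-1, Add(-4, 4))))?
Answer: 1314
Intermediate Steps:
Mul(Add(60, Mul(-1, 51)), Add(146, Mul(-1, Add(-4, 4)))) = Mul(Add(60, -51), Add(146, Mul(-1, 0))) = Mul(9, Add(146, 0)) = Mul(9, 146) = 1314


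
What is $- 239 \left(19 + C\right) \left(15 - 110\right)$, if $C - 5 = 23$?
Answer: $1067135$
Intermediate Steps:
$C = 28$ ($C = 5 + 23 = 28$)
$- 239 \left(19 + C\right) \left(15 - 110\right) = - 239 \left(19 + 28\right) \left(15 - 110\right) = - 239 \cdot 47 \left(-95\right) = \left(-239\right) \left(-4465\right) = 1067135$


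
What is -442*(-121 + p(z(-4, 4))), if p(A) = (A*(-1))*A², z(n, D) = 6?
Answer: 148954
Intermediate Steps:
p(A) = -A³ (p(A) = (-A)*A² = -A³)
-442*(-121 + p(z(-4, 4))) = -442*(-121 - 1*6³) = -442*(-121 - 1*216) = -442*(-121 - 216) = -442*(-337) = 148954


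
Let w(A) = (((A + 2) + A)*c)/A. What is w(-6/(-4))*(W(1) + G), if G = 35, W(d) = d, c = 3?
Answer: 360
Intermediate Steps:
w(A) = (6 + 6*A)/A (w(A) = (((A + 2) + A)*3)/A = (((2 + A) + A)*3)/A = ((2 + 2*A)*3)/A = (6 + 6*A)/A)
w(-6/(-4))*(W(1) + G) = (6 + 6/((-6/(-4))))*(1 + 35) = (6 + 6/((-6*(-1/4))))*36 = (6 + 6/(3/2))*36 = (6 + 6*(2/3))*36 = (6 + 4)*36 = 10*36 = 360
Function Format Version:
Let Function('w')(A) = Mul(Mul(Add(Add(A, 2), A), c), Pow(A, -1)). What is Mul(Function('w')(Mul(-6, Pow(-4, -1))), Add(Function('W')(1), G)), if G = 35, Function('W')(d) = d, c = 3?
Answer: 360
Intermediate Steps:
Function('w')(A) = Mul(Pow(A, -1), Add(6, Mul(6, A))) (Function('w')(A) = Mul(Mul(Add(Add(A, 2), A), 3), Pow(A, -1)) = Mul(Mul(Add(Add(2, A), A), 3), Pow(A, -1)) = Mul(Mul(Add(2, Mul(2, A)), 3), Pow(A, -1)) = Mul(Add(6, Mul(6, A)), Pow(A, -1)) = Mul(Pow(A, -1), Add(6, Mul(6, A))))
Mul(Function('w')(Mul(-6, Pow(-4, -1))), Add(Function('W')(1), G)) = Mul(Add(6, Mul(6, Pow(Mul(-6, Pow(-4, -1)), -1))), Add(1, 35)) = Mul(Add(6, Mul(6, Pow(Mul(-6, Rational(-1, 4)), -1))), 36) = Mul(Add(6, Mul(6, Pow(Rational(3, 2), -1))), 36) = Mul(Add(6, Mul(6, Rational(2, 3))), 36) = Mul(Add(6, 4), 36) = Mul(10, 36) = 360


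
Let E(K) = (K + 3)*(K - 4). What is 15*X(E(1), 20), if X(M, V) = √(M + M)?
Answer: 30*I*√6 ≈ 73.485*I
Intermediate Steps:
E(K) = (-4 + K)*(3 + K) (E(K) = (3 + K)*(-4 + K) = (-4 + K)*(3 + K))
X(M, V) = √2*√M (X(M, V) = √(2*M) = √2*√M)
15*X(E(1), 20) = 15*(√2*√(-12 + 1² - 1*1)) = 15*(√2*√(-12 + 1 - 1)) = 15*(√2*√(-12)) = 15*(√2*(2*I*√3)) = 15*(2*I*√6) = 30*I*√6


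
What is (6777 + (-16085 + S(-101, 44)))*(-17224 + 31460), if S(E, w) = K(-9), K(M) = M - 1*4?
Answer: -132693756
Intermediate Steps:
K(M) = -4 + M (K(M) = M - 4 = -4 + M)
S(E, w) = -13 (S(E, w) = -4 - 9 = -13)
(6777 + (-16085 + S(-101, 44)))*(-17224 + 31460) = (6777 + (-16085 - 13))*(-17224 + 31460) = (6777 - 16098)*14236 = -9321*14236 = -132693756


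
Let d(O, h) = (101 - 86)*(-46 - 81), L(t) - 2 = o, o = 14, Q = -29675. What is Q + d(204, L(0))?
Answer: -31580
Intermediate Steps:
L(t) = 16 (L(t) = 2 + 14 = 16)
d(O, h) = -1905 (d(O, h) = 15*(-127) = -1905)
Q + d(204, L(0)) = -29675 - 1905 = -31580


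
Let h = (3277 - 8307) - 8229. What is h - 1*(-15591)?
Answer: 2332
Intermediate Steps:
h = -13259 (h = -5030 - 8229 = -13259)
h - 1*(-15591) = -13259 - 1*(-15591) = -13259 + 15591 = 2332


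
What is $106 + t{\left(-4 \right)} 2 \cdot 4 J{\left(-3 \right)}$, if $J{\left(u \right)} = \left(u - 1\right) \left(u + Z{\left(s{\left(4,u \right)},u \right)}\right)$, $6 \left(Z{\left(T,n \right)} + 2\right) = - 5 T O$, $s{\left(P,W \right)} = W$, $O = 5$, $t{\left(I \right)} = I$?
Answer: $1066$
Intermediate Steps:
$Z{\left(T,n \right)} = -2 - \frac{25 T}{6}$ ($Z{\left(T,n \right)} = -2 + \frac{- 5 T 5}{6} = -2 + \frac{\left(-25\right) T}{6} = -2 - \frac{25 T}{6}$)
$J{\left(u \right)} = \left(-1 + u\right) \left(-2 - \frac{19 u}{6}\right)$ ($J{\left(u \right)} = \left(u - 1\right) \left(u - \left(2 + \frac{25 u}{6}\right)\right) = \left(-1 + u\right) \left(-2 - \frac{19 u}{6}\right)$)
$106 + t{\left(-4 \right)} 2 \cdot 4 J{\left(-3 \right)} = 106 + - 4 \cdot 2 \cdot 4 \left(2 - \frac{19 \left(-3\right)^{2}}{6} + \frac{7}{6} \left(-3\right)\right) = 106 + \left(-4\right) 8 \left(2 - \frac{57}{2} - \frac{7}{2}\right) = 106 - 32 \left(2 - \frac{57}{2} - \frac{7}{2}\right) = 106 - -960 = 106 + 960 = 1066$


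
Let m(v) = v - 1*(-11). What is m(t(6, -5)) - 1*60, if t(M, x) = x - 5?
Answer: -59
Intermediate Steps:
t(M, x) = -5 + x
m(v) = 11 + v (m(v) = v + 11 = 11 + v)
m(t(6, -5)) - 1*60 = (11 + (-5 - 5)) - 1*60 = (11 - 10) - 60 = 1 - 60 = -59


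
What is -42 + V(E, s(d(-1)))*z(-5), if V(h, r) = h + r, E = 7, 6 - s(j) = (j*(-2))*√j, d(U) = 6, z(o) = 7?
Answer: 49 + 84*√6 ≈ 254.76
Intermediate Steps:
s(j) = 6 + 2*j^(3/2) (s(j) = 6 - j*(-2)*√j = 6 - (-2*j)*√j = 6 - (-2)*j^(3/2) = 6 + 2*j^(3/2))
-42 + V(E, s(d(-1)))*z(-5) = -42 + (7 + (6 + 2*6^(3/2)))*7 = -42 + (7 + (6 + 2*(6*√6)))*7 = -42 + (7 + (6 + 12*√6))*7 = -42 + (13 + 12*√6)*7 = -42 + (91 + 84*√6) = 49 + 84*√6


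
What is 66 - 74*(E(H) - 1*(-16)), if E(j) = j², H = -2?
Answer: -1414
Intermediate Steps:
66 - 74*(E(H) - 1*(-16)) = 66 - 74*((-2)² - 1*(-16)) = 66 - 74*(4 + 16) = 66 - 74*20 = 66 - 1480 = -1414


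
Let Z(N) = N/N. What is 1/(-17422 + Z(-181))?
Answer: -1/17421 ≈ -5.7402e-5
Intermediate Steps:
Z(N) = 1
1/(-17422 + Z(-181)) = 1/(-17422 + 1) = 1/(-17421) = -1/17421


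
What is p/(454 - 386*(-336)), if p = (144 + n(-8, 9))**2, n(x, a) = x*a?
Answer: 2592/65075 ≈ 0.039831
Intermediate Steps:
n(x, a) = a*x
p = 5184 (p = (144 + 9*(-8))**2 = (144 - 72)**2 = 72**2 = 5184)
p/(454 - 386*(-336)) = 5184/(454 - 386*(-336)) = 5184/(454 + 129696) = 5184/130150 = 5184*(1/130150) = 2592/65075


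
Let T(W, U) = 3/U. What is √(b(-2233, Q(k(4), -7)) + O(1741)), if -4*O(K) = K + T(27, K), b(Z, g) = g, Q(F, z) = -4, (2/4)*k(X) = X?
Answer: I*√1331403635/1741 ≈ 20.958*I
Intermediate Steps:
k(X) = 2*X
O(K) = -3/(4*K) - K/4 (O(K) = -(K + 3/K)/4 = -3/(4*K) - K/4)
√(b(-2233, Q(k(4), -7)) + O(1741)) = √(-4 + (¼)*(-3 - 1*1741²)/1741) = √(-4 + (¼)*(1/1741)*(-3 - 1*3031081)) = √(-4 + (¼)*(1/1741)*(-3 - 3031081)) = √(-4 + (¼)*(1/1741)*(-3031084)) = √(-4 - 757771/1741) = √(-764735/1741) = I*√1331403635/1741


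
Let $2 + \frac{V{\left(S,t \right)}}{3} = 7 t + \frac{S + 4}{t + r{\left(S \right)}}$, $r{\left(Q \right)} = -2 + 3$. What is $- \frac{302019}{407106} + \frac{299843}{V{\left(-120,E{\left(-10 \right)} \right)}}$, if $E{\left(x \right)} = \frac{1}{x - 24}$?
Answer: $- \frac{15231545262247}{18532957842} \approx -821.86$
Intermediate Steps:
$E{\left(x \right)} = \frac{1}{-24 + x}$
$r{\left(Q \right)} = 1$
$V{\left(S,t \right)} = -6 + 21 t + \frac{3 \left(4 + S\right)}{1 + t}$ ($V{\left(S,t \right)} = -6 + 3 \left(7 t + \frac{S + 4}{t + 1}\right) = -6 + 3 \left(7 t + \frac{4 + S}{1 + t}\right) = -6 + \left(21 t + \frac{3 \left(4 + S\right)}{1 + t}\right) = -6 + 21 t + \frac{3 \left(4 + S\right)}{1 + t}$)
$- \frac{302019}{407106} + \frac{299843}{V{\left(-120,E{\left(-10 \right)} \right)}} = - \frac{302019}{407106} + \frac{299843}{3 \frac{1}{1 + \frac{1}{-24 - 10}} \left(2 - 120 + \frac{5}{-24 - 10} + 7 \left(\frac{1}{-24 - 10}\right)^{2}\right)} = \left(-302019\right) \frac{1}{407106} + \frac{299843}{3 \frac{1}{1 + \frac{1}{-34}} \left(2 - 120 + \frac{5}{-34} + 7 \left(\frac{1}{-34}\right)^{2}\right)} = - \frac{100673}{135702} + \frac{299843}{3 \frac{1}{1 - \frac{1}{34}} \left(2 - 120 + 5 \left(- \frac{1}{34}\right) + 7 \left(- \frac{1}{34}\right)^{2}\right)} = - \frac{100673}{135702} + \frac{299843}{3 \frac{1}{\frac{33}{34}} \left(2 - 120 - \frac{5}{34} + 7 \cdot \frac{1}{1156}\right)} = - \frac{100673}{135702} + \frac{299843}{3 \cdot \frac{34}{33} \left(2 - 120 - \frac{5}{34} + \frac{7}{1156}\right)} = - \frac{100673}{135702} + \frac{299843}{3 \cdot \frac{34}{33} \left(- \frac{136571}{1156}\right)} = - \frac{100673}{135702} + \frac{299843}{- \frac{136571}{374}} = - \frac{100673}{135702} + 299843 \left(- \frac{374}{136571}\right) = - \frac{100673}{135702} - \frac{112141282}{136571} = - \frac{15231545262247}{18532957842}$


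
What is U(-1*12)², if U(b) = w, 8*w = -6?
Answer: 9/16 ≈ 0.56250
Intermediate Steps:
w = -¾ (w = (⅛)*(-6) = -¾ ≈ -0.75000)
U(b) = -¾
U(-1*12)² = (-¾)² = 9/16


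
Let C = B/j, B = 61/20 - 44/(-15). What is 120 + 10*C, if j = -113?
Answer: 81001/678 ≈ 119.47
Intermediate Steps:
B = 359/60 (B = 61*(1/20) - 44*(-1/15) = 61/20 + 44/15 = 359/60 ≈ 5.9833)
C = -359/6780 (C = (359/60)/(-113) = (359/60)*(-1/113) = -359/6780 ≈ -0.052950)
120 + 10*C = 120 + 10*(-359/6780) = 120 - 359/678 = 81001/678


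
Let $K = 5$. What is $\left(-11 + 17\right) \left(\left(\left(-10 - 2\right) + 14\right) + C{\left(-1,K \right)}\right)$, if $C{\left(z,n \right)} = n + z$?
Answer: $36$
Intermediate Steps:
$\left(-11 + 17\right) \left(\left(\left(-10 - 2\right) + 14\right) + C{\left(-1,K \right)}\right) = \left(-11 + 17\right) \left(\left(\left(-10 - 2\right) + 14\right) + \left(5 - 1\right)\right) = 6 \left(\left(-12 + 14\right) + 4\right) = 6 \left(2 + 4\right) = 6 \cdot 6 = 36$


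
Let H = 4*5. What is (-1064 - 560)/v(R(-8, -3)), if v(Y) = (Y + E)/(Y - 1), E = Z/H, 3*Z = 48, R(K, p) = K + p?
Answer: -32480/17 ≈ -1910.6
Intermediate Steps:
H = 20
Z = 16 (Z = (1/3)*48 = 16)
E = 4/5 (E = 16/20 = 16*(1/20) = 4/5 ≈ 0.80000)
v(Y) = (4/5 + Y)/(-1 + Y) (v(Y) = (Y + 4/5)/(Y - 1) = (4/5 + Y)/(-1 + Y))
(-1064 - 560)/v(R(-8, -3)) = (-1064 - 560)/(((4/5 + (-8 - 3))/(-1 + (-8 - 3)))) = -1624*(-1 - 11)/(4/5 - 11) = -1624/(-51/5/(-12)) = -1624/((-1/12*(-51/5))) = -1624/17/20 = -1624*20/17 = -32480/17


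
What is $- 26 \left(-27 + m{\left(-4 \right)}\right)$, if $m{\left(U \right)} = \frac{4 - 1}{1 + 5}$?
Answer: $689$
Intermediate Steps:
$m{\left(U \right)} = \frac{1}{2}$ ($m{\left(U \right)} = \frac{3}{6} = 3 \cdot \frac{1}{6} = \frac{1}{2}$)
$- 26 \left(-27 + m{\left(-4 \right)}\right) = - 26 \left(-27 + \frac{1}{2}\right) = \left(-26\right) \left(- \frac{53}{2}\right) = 689$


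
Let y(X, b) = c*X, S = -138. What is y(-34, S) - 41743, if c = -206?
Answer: -34739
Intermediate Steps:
y(X, b) = -206*X
y(-34, S) - 41743 = -206*(-34) - 41743 = 7004 - 41743 = -34739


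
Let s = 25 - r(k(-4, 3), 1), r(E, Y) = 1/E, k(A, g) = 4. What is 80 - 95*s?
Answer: -9085/4 ≈ -2271.3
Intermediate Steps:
s = 99/4 (s = 25 - 1/4 = 25 - 1*¼ = 25 - ¼ = 99/4 ≈ 24.750)
80 - 95*s = 80 - 95*99/4 = 80 - 9405/4 = -9085/4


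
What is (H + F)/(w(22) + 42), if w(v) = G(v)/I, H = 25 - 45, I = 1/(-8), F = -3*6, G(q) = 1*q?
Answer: 19/67 ≈ 0.28358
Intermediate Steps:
G(q) = q
F = -18
I = -⅛ ≈ -0.12500
H = -20
w(v) = -8*v (w(v) = v/(-⅛) = v*(-8) = -8*v)
(H + F)/(w(22) + 42) = (-20 - 18)/(-8*22 + 42) = -38/(-176 + 42) = -38/(-134) = -38*(-1/134) = 19/67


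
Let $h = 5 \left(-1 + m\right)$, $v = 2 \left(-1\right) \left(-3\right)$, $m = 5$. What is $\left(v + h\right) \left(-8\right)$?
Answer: $-208$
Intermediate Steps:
$v = 6$ ($v = \left(-2\right) \left(-3\right) = 6$)
$h = 20$ ($h = 5 \left(-1 + 5\right) = 5 \cdot 4 = 20$)
$\left(v + h\right) \left(-8\right) = \left(6 + 20\right) \left(-8\right) = 26 \left(-8\right) = -208$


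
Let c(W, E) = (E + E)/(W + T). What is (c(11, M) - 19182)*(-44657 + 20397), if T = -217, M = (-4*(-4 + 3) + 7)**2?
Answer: 47934533420/103 ≈ 4.6538e+8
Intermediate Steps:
M = 121 (M = (-4*(-1) + 7)**2 = (4 + 7)**2 = 11**2 = 121)
c(W, E) = 2*E/(-217 + W) (c(W, E) = (E + E)/(W - 217) = (2*E)/(-217 + W) = 2*E/(-217 + W))
(c(11, M) - 19182)*(-44657 + 20397) = (2*121/(-217 + 11) - 19182)*(-44657 + 20397) = (2*121/(-206) - 19182)*(-24260) = (2*121*(-1/206) - 19182)*(-24260) = (-121/103 - 19182)*(-24260) = -1975867/103*(-24260) = 47934533420/103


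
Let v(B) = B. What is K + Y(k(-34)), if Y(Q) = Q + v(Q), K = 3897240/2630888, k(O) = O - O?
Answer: 487155/328861 ≈ 1.4813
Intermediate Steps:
k(O) = 0
K = 487155/328861 (K = 3897240*(1/2630888) = 487155/328861 ≈ 1.4813)
Y(Q) = 2*Q (Y(Q) = Q + Q = 2*Q)
K + Y(k(-34)) = 487155/328861 + 2*0 = 487155/328861 + 0 = 487155/328861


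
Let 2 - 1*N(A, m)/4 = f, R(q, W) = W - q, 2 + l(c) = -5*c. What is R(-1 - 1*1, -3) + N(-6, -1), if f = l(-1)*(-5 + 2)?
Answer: 43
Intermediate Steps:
l(c) = -2 - 5*c
f = -9 (f = (-2 - 5*(-1))*(-5 + 2) = (-2 + 5)*(-3) = 3*(-3) = -9)
N(A, m) = 44 (N(A, m) = 8 - 4*(-9) = 8 + 36 = 44)
R(-1 - 1*1, -3) + N(-6, -1) = (-3 - (-1 - 1*1)) + 44 = (-3 - (-1 - 1)) + 44 = (-3 - 1*(-2)) + 44 = (-3 + 2) + 44 = -1 + 44 = 43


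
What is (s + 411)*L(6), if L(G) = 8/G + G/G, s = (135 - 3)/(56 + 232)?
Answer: 69125/72 ≈ 960.07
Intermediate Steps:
s = 11/24 (s = 132/288 = 132*(1/288) = 11/24 ≈ 0.45833)
L(G) = 1 + 8/G (L(G) = 8/G + 1 = 1 + 8/G)
(s + 411)*L(6) = (11/24 + 411)*((8 + 6)/6) = 9875*((1/6)*14)/24 = (9875/24)*(7/3) = 69125/72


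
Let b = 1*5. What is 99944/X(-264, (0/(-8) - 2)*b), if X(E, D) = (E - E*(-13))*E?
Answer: 12493/121968 ≈ 0.10243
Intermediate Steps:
b = 5
X(E, D) = 14*E**2 (X(E, D) = (E - (-13)*E)*E = (E + 13*E)*E = (14*E)*E = 14*E**2)
99944/X(-264, (0/(-8) - 2)*b) = 99944/((14*(-264)**2)) = 99944/((14*69696)) = 99944/975744 = 99944*(1/975744) = 12493/121968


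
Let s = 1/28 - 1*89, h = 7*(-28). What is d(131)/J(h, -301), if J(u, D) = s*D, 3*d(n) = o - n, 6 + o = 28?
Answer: -436/321339 ≈ -0.0013568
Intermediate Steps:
o = 22 (o = -6 + 28 = 22)
h = -196
d(n) = 22/3 - n/3 (d(n) = (22 - n)/3 = 22/3 - n/3)
s = -2491/28 (s = 1/28 - 89 = -2491/28 ≈ -88.964)
J(u, D) = -2491*D/28
d(131)/J(h, -301) = (22/3 - 1/3*131)/((-2491/28*(-301))) = (22/3 - 131/3)/(107113/4) = -109/3*4/107113 = -436/321339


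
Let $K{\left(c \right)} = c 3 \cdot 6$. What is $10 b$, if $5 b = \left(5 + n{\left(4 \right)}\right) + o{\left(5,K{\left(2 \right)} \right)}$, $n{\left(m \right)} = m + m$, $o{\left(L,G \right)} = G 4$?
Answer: $314$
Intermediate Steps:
$K{\left(c \right)} = 18 c$ ($K{\left(c \right)} = 3 c 6 = 18 c$)
$o{\left(L,G \right)} = 4 G$
$n{\left(m \right)} = 2 m$
$b = \frac{157}{5}$ ($b = \frac{\left(5 + 2 \cdot 4\right) + 4 \cdot 18 \cdot 2}{5} = \frac{\left(5 + 8\right) + 4 \cdot 36}{5} = \frac{13 + 144}{5} = \frac{1}{5} \cdot 157 = \frac{157}{5} \approx 31.4$)
$10 b = 10 \cdot \frac{157}{5} = 314$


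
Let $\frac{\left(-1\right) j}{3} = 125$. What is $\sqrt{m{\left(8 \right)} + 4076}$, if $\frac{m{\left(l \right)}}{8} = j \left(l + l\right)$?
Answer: $2 i \sqrt{10981} \approx 209.58 i$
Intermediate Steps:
$j = -375$ ($j = \left(-3\right) 125 = -375$)
$m{\left(l \right)} = - 6000 l$ ($m{\left(l \right)} = 8 \left(- 375 \left(l + l\right)\right) = 8 \left(- 375 \cdot 2 l\right) = 8 \left(- 750 l\right) = - 6000 l$)
$\sqrt{m{\left(8 \right)} + 4076} = \sqrt{\left(-6000\right) 8 + 4076} = \sqrt{-48000 + 4076} = \sqrt{-43924} = 2 i \sqrt{10981}$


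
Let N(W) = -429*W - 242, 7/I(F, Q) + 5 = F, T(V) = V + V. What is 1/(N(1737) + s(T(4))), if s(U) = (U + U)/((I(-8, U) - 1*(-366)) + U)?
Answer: -4855/3618989617 ≈ -1.3415e-6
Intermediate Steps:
T(V) = 2*V
I(F, Q) = 7/(-5 + F)
N(W) = -242 - 429*W
s(U) = 2*U/(4751/13 + U) (s(U) = (U + U)/((7/(-5 - 8) - 1*(-366)) + U) = (2*U)/((7/(-13) + 366) + U) = (2*U)/((7*(-1/13) + 366) + U) = (2*U)/((-7/13 + 366) + U) = (2*U)/(4751/13 + U) = 2*U/(4751/13 + U))
1/(N(1737) + s(T(4))) = 1/((-242 - 429*1737) + 26*(2*4)/(4751 + 13*(2*4))) = 1/((-242 - 745173) + 26*8/(4751 + 13*8)) = 1/(-745415 + 26*8/(4751 + 104)) = 1/(-745415 + 26*8/4855) = 1/(-745415 + 26*8*(1/4855)) = 1/(-745415 + 208/4855) = 1/(-3618989617/4855) = -4855/3618989617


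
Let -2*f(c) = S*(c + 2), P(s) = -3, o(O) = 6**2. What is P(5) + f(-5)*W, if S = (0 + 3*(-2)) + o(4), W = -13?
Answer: -588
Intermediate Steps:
o(O) = 36
S = 30 (S = (0 + 3*(-2)) + 36 = (0 - 6) + 36 = -6 + 36 = 30)
f(c) = -30 - 15*c (f(c) = -15*(c + 2) = -15*(2 + c) = -(60 + 30*c)/2 = -30 - 15*c)
P(5) + f(-5)*W = -3 + (-30 - 15*(-5))*(-13) = -3 + (-30 + 75)*(-13) = -3 + 45*(-13) = -3 - 585 = -588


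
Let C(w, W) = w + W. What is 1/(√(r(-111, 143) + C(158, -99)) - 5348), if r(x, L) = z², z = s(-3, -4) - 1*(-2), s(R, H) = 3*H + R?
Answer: -1337/7150219 - √57/14300438 ≈ -0.00018752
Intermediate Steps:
s(R, H) = R + 3*H
z = -13 (z = (-3 + 3*(-4)) - 1*(-2) = (-3 - 12) + 2 = -15 + 2 = -13)
C(w, W) = W + w
r(x, L) = 169 (r(x, L) = (-13)² = 169)
1/(√(r(-111, 143) + C(158, -99)) - 5348) = 1/(√(169 + (-99 + 158)) - 5348) = 1/(√(169 + 59) - 5348) = 1/(√228 - 5348) = 1/(2*√57 - 5348) = 1/(-5348 + 2*√57)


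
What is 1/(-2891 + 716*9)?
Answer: 1/3553 ≈ 0.00028145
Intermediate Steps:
1/(-2891 + 716*9) = 1/(-2891 + 6444) = 1/3553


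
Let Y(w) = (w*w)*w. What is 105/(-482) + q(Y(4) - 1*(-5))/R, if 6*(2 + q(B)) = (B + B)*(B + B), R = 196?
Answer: 377081/23618 ≈ 15.966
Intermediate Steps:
Y(w) = w**3 (Y(w) = w**2*w = w**3)
q(B) = -2 + 2*B**2/3 (q(B) = -2 + ((B + B)*(B + B))/6 = -2 + ((2*B)*(2*B))/6 = -2 + (4*B**2)/6 = -2 + 2*B**2/3)
105/(-482) + q(Y(4) - 1*(-5))/R = 105/(-482) + (-2 + 2*(4**3 - 1*(-5))**2/3)/196 = 105*(-1/482) + (-2 + 2*(64 + 5)**2/3)*(1/196) = -105/482 + (-2 + (2/3)*69**2)*(1/196) = -105/482 + (-2 + (2/3)*4761)*(1/196) = -105/482 + (-2 + 3174)*(1/196) = -105/482 + 3172*(1/196) = -105/482 + 793/49 = 377081/23618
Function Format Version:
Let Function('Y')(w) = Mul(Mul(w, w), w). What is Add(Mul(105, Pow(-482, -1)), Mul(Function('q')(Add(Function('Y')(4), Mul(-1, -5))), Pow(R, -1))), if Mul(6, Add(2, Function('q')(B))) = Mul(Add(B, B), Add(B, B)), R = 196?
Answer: Rational(377081, 23618) ≈ 15.966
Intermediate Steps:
Function('Y')(w) = Pow(w, 3) (Function('Y')(w) = Mul(Pow(w, 2), w) = Pow(w, 3))
Function('q')(B) = Add(-2, Mul(Rational(2, 3), Pow(B, 2))) (Function('q')(B) = Add(-2, Mul(Rational(1, 6), Mul(Add(B, B), Add(B, B)))) = Add(-2, Mul(Rational(1, 6), Mul(Mul(2, B), Mul(2, B)))) = Add(-2, Mul(Rational(1, 6), Mul(4, Pow(B, 2)))) = Add(-2, Mul(Rational(2, 3), Pow(B, 2))))
Add(Mul(105, Pow(-482, -1)), Mul(Function('q')(Add(Function('Y')(4), Mul(-1, -5))), Pow(R, -1))) = Add(Mul(105, Pow(-482, -1)), Mul(Add(-2, Mul(Rational(2, 3), Pow(Add(Pow(4, 3), Mul(-1, -5)), 2))), Pow(196, -1))) = Add(Mul(105, Rational(-1, 482)), Mul(Add(-2, Mul(Rational(2, 3), Pow(Add(64, 5), 2))), Rational(1, 196))) = Add(Rational(-105, 482), Mul(Add(-2, Mul(Rational(2, 3), Pow(69, 2))), Rational(1, 196))) = Add(Rational(-105, 482), Mul(Add(-2, Mul(Rational(2, 3), 4761)), Rational(1, 196))) = Add(Rational(-105, 482), Mul(Add(-2, 3174), Rational(1, 196))) = Add(Rational(-105, 482), Mul(3172, Rational(1, 196))) = Add(Rational(-105, 482), Rational(793, 49)) = Rational(377081, 23618)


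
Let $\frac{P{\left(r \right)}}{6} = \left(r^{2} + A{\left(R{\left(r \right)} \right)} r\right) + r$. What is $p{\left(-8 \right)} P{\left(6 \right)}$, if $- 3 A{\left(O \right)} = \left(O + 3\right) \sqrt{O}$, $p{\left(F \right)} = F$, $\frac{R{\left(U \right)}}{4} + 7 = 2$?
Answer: $-2016 - 3264 i \sqrt{5} \approx -2016.0 - 7298.5 i$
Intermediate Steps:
$R{\left(U \right)} = -20$ ($R{\left(U \right)} = -28 + 4 \cdot 2 = -28 + 8 = -20$)
$A{\left(O \right)} = - \frac{\sqrt{O} \left(3 + O\right)}{3}$ ($A{\left(O \right)} = - \frac{\left(O + 3\right) \sqrt{O}}{3} = - \frac{\left(3 + O\right) \sqrt{O}}{3} = - \frac{\sqrt{O} \left(3 + O\right)}{3}$)
$P{\left(r \right)} = 6 r + 6 r^{2} + 68 i r \sqrt{5}$ ($P{\left(r \right)} = 6 \left(\left(r^{2} + \frac{\sqrt{-20} \left(-3 - -20\right)}{3} r\right) + r\right) = 6 \left(\left(r^{2} + \frac{2 i \sqrt{5} \left(-3 + 20\right)}{3} r\right) + r\right) = 6 \left(\left(r^{2} + \frac{1}{3} \cdot 2 i \sqrt{5} \cdot 17 r\right) + r\right) = 6 \left(\left(r^{2} + \frac{34 i \sqrt{5}}{3} r\right) + r\right) = 6 \left(\left(r^{2} + \frac{34 i r \sqrt{5}}{3}\right) + r\right) = 6 \left(r + r^{2} + \frac{34 i r \sqrt{5}}{3}\right) = 6 r + 6 r^{2} + 68 i r \sqrt{5}$)
$p{\left(-8 \right)} P{\left(6 \right)} = - 8 \cdot 2 \cdot 6 \left(3 + 3 \cdot 6 + 34 i \sqrt{5}\right) = - 8 \cdot 2 \cdot 6 \left(3 + 18 + 34 i \sqrt{5}\right) = - 8 \cdot 2 \cdot 6 \left(21 + 34 i \sqrt{5}\right) = - 8 \left(252 + 408 i \sqrt{5}\right) = -2016 - 3264 i \sqrt{5}$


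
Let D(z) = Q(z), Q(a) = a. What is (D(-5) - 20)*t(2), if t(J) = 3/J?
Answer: -75/2 ≈ -37.500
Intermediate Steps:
D(z) = z
(D(-5) - 20)*t(2) = (-5 - 20)*(3/2) = -75/2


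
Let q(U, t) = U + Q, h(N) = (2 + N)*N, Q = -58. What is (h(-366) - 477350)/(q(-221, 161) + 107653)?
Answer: -172063/53687 ≈ -3.2049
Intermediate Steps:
h(N) = N*(2 + N)
q(U, t) = -58 + U (q(U, t) = U - 58 = -58 + U)
(h(-366) - 477350)/(q(-221, 161) + 107653) = (-366*(2 - 366) - 477350)/((-58 - 221) + 107653) = (-366*(-364) - 477350)/(-279 + 107653) = (133224 - 477350)/107374 = -344126*1/107374 = -172063/53687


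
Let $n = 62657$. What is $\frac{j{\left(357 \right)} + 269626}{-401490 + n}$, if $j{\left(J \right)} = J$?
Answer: $- \frac{269983}{338833} \approx -0.7968$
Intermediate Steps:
$\frac{j{\left(357 \right)} + 269626}{-401490 + n} = \frac{357 + 269626}{-401490 + 62657} = \frac{269983}{-338833} = 269983 \left(- \frac{1}{338833}\right) = - \frac{269983}{338833}$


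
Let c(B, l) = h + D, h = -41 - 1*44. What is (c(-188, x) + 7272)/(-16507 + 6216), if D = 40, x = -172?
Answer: -7227/10291 ≈ -0.70226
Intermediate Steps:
h = -85 (h = -41 - 44 = -85)
c(B, l) = -45 (c(B, l) = -85 + 40 = -45)
(c(-188, x) + 7272)/(-16507 + 6216) = (-45 + 7272)/(-16507 + 6216) = 7227/(-10291) = 7227*(-1/10291) = -7227/10291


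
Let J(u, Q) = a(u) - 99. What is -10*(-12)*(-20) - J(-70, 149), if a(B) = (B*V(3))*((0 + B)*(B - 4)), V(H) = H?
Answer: 1085499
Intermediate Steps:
a(B) = 3*B²*(-4 + B) (a(B) = (B*3)*((0 + B)*(B - 4)) = (3*B)*(B*(-4 + B)) = 3*B²*(-4 + B))
J(u, Q) = -99 + 3*u²*(-4 + u) (J(u, Q) = 3*u²*(-4 + u) - 99 = -99 + 3*u²*(-4 + u))
-10*(-12)*(-20) - J(-70, 149) = -10*(-12)*(-20) - (-99 + 3*(-70)²*(-4 - 70)) = 120*(-20) - (-99 + 3*4900*(-74)) = -2400 - (-99 - 1087800) = -2400 - 1*(-1087899) = -2400 + 1087899 = 1085499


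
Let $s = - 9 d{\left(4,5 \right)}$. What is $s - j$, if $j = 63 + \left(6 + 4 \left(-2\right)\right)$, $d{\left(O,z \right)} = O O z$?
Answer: $-781$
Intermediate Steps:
$d{\left(O,z \right)} = z O^{2}$
$s = -720$ ($s = - 9 \cdot 5 \cdot 4^{2} = - 9 \cdot 5 \cdot 16 = \left(-9\right) 80 = -720$)
$j = 61$ ($j = 63 + \left(6 - 8\right) = 63 - 2 = 61$)
$s - j = -720 - 61 = -781$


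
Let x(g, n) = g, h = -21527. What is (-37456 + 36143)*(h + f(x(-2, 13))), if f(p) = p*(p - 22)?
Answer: 28201927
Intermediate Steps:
f(p) = p*(-22 + p)
(-37456 + 36143)*(h + f(x(-2, 13))) = (-37456 + 36143)*(-21527 - 2*(-22 - 2)) = -1313*(-21527 - 2*(-24)) = -1313*(-21527 + 48) = -1313*(-21479) = 28201927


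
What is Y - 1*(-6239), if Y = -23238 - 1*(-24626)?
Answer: 7627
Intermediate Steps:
Y = 1388 (Y = -23238 + 24626 = 1388)
Y - 1*(-6239) = 1388 - 1*(-6239) = 1388 + 6239 = 7627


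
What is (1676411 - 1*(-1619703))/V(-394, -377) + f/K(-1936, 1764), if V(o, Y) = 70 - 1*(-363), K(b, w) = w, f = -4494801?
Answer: 1289365421/254604 ≈ 5064.2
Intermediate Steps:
V(o, Y) = 433 (V(o, Y) = 70 + 363 = 433)
(1676411 - 1*(-1619703))/V(-394, -377) + f/K(-1936, 1764) = (1676411 - 1*(-1619703))/433 - 4494801/1764 = (1676411 + 1619703)*(1/433) - 4494801*1/1764 = 3296114*(1/433) - 1498267/588 = 3296114/433 - 1498267/588 = 1289365421/254604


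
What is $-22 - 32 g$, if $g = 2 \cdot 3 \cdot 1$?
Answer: $-214$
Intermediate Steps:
$g = 6$ ($g = 6 \cdot 1 = 6$)
$-22 - 32 g = -22 - 192 = -214$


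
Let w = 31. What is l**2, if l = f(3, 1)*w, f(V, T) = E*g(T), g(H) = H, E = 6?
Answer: 34596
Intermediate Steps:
f(V, T) = 6*T
l = 186 (l = (6*1)*31 = 6*31 = 186)
l**2 = 186**2 = 34596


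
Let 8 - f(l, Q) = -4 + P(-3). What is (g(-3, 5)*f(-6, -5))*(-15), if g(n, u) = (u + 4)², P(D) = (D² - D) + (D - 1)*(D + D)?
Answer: 29160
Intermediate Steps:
P(D) = D² - D + 2*D*(-1 + D) (P(D) = (D² - D) + (-1 + D)*(2*D) = (D² - D) + 2*D*(-1 + D) = D² - D + 2*D*(-1 + D))
g(n, u) = (4 + u)²
f(l, Q) = -24 (f(l, Q) = 8 - (-4 + 3*(-3)*(-1 - 3)) = 8 - (-4 + 3*(-3)*(-4)) = 8 - (-4 + 36) = 8 - 1*32 = 8 - 32 = -24)
(g(-3, 5)*f(-6, -5))*(-15) = ((4 + 5)²*(-24))*(-15) = (9²*(-24))*(-15) = (81*(-24))*(-15) = -1944*(-15) = 29160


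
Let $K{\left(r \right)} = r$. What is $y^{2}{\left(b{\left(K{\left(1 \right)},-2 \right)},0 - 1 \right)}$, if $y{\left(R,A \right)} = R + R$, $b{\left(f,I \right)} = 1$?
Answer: $4$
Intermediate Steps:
$y{\left(R,A \right)} = 2 R$
$y^{2}{\left(b{\left(K{\left(1 \right)},-2 \right)},0 - 1 \right)} = \left(2 \cdot 1\right)^{2} = 2^{2} = 4$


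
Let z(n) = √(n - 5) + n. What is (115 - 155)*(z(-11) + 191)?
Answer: -7200 - 160*I ≈ -7200.0 - 160.0*I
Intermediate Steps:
z(n) = n + √(-5 + n) (z(n) = √(-5 + n) + n = n + √(-5 + n))
(115 - 155)*(z(-11) + 191) = (115 - 155)*((-11 + √(-5 - 11)) + 191) = -40*((-11 + √(-16)) + 191) = -40*((-11 + 4*I) + 191) = -40*(180 + 4*I) = -7200 - 160*I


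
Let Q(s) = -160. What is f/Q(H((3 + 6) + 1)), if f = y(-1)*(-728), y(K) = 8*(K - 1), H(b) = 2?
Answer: -364/5 ≈ -72.800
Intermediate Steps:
y(K) = -8 + 8*K (y(K) = 8*(-1 + K) = -8 + 8*K)
f = 11648 (f = (-8 + 8*(-1))*(-728) = (-8 - 8)*(-728) = -16*(-728) = 11648)
f/Q(H((3 + 6) + 1)) = 11648/(-160) = 11648*(-1/160) = -364/5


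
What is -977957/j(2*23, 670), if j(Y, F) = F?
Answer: -977957/670 ≈ -1459.6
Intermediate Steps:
-977957/j(2*23, 670) = -977957/670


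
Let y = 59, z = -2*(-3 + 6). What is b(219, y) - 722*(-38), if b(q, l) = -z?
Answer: 27442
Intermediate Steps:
z = -6 (z = -2*3 = -6)
b(q, l) = 6 (b(q, l) = -1*(-6) = 6)
b(219, y) - 722*(-38) = 6 - 722*(-38) = 6 + 27436 = 27442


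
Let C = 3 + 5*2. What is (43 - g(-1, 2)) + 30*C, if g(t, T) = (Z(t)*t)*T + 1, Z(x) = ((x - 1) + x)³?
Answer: 378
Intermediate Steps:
C = 13 (C = 3 + 10 = 13)
Z(x) = (-1 + 2*x)³ (Z(x) = ((-1 + x) + x)³ = (-1 + 2*x)³)
g(t, T) = 1 + T*t*(-1 + 2*t)³ (g(t, T) = ((-1 + 2*t)³*t)*T + 1 = (t*(-1 + 2*t)³)*T + 1 = T*t*(-1 + 2*t)³ + 1 = 1 + T*t*(-1 + 2*t)³)
(43 - g(-1, 2)) + 30*C = (43 - (1 + 2*(-1)*(-1 + 2*(-1))³)) + 30*13 = (43 - (1 + 2*(-1)*(-1 - 2)³)) + 390 = (43 - (1 + 2*(-1)*(-3)³)) + 390 = (43 - (1 + 2*(-1)*(-27))) + 390 = (43 - (1 + 54)) + 390 = (43 - 1*55) + 390 = (43 - 55) + 390 = -12 + 390 = 378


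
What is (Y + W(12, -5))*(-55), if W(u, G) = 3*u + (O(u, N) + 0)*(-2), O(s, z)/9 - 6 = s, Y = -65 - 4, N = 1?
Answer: 19635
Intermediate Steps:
Y = -69
O(s, z) = 54 + 9*s
W(u, G) = -108 - 15*u (W(u, G) = 3*u + ((54 + 9*u) + 0)*(-2) = 3*u + (54 + 9*u)*(-2) = 3*u + (-108 - 18*u) = -108 - 15*u)
(Y + W(12, -5))*(-55) = (-69 + (-108 - 15*12))*(-55) = (-69 + (-108 - 180))*(-55) = (-69 - 288)*(-55) = -357*(-55) = 19635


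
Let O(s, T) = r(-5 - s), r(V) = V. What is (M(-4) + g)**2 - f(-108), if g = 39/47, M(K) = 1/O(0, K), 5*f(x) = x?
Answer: 1214764/55225 ≈ 21.997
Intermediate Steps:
f(x) = x/5
O(s, T) = -5 - s
M(K) = -1/5 (M(K) = 1/(-5 - 1*0) = 1/(-5 + 0) = 1/(-5) = -1/5)
g = 39/47 (g = 39*(1/47) = 39/47 ≈ 0.82979)
(M(-4) + g)**2 - f(-108) = (-1/5 + 39/47)**2 - (-108)/5 = (148/235)**2 - 1*(-108/5) = 21904/55225 + 108/5 = 1214764/55225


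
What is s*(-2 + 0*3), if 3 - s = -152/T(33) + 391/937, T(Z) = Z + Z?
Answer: -302144/30921 ≈ -9.7715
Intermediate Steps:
T(Z) = 2*Z
s = 151072/30921 (s = 3 - (-152/(2*33) + 391/937) = 3 - (-152/66 + 391*(1/937)) = 3 - (-152*1/66 + 391/937) = 3 - (-76/33 + 391/937) = 3 - 1*(-58309/30921) = 3 + 58309/30921 = 151072/30921 ≈ 4.8857)
s*(-2 + 0*3) = 151072*(-2 + 0*3)/30921 = 151072*(-2 + 0)/30921 = (151072/30921)*(-2) = -302144/30921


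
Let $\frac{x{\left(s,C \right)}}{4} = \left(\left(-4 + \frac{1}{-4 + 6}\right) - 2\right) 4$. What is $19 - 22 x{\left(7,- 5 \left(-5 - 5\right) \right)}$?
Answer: $1955$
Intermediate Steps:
$x{\left(s,C \right)} = -88$ ($x{\left(s,C \right)} = 4 \left(\left(-4 + \frac{1}{-4 + 6}\right) - 2\right) 4 = 4 \left(\left(-4 + \frac{1}{2}\right) - 2\right) 4 = 4 \left(- \frac{7}{2} - 2\right) 4 = 4 \left(\left(- \frac{11}{2}\right) 4\right) = 4 \left(-22\right) = -88$)
$19 - 22 x{\left(7,- 5 \left(-5 - 5\right) \right)} = 19 - -1936 = 19 + 1936 = 1955$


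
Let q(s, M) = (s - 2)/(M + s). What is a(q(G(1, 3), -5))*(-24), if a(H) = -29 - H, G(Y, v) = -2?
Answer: 4968/7 ≈ 709.71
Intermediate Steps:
q(s, M) = (-2 + s)/(M + s)
a(q(G(1, 3), -5))*(-24) = (-29 - (-2 - 2)/(-5 - 2))*(-24) = (-29 - (-4)/(-7))*(-24) = (-29 - (-1)*(-4)/7)*(-24) = (-29 - 1*4/7)*(-24) = (-29 - 4/7)*(-24) = -207/7*(-24) = 4968/7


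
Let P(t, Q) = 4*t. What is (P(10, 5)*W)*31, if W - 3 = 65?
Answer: 84320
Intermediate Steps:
W = 68 (W = 3 + 65 = 68)
(P(10, 5)*W)*31 = ((4*10)*68)*31 = (40*68)*31 = 2720*31 = 84320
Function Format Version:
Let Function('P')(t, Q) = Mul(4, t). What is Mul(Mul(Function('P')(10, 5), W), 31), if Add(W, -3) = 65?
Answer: 84320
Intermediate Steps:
W = 68 (W = Add(3, 65) = 68)
Mul(Mul(Function('P')(10, 5), W), 31) = Mul(Mul(Mul(4, 10), 68), 31) = Mul(Mul(40, 68), 31) = Mul(2720, 31) = 84320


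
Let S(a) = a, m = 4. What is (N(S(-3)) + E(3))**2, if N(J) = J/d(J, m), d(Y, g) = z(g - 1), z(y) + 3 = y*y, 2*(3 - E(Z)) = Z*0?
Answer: 25/4 ≈ 6.2500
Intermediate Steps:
E(Z) = 3 (E(Z) = 3 - Z*0/2 = 3 - 1/2*0 = 3 + 0 = 3)
z(y) = -3 + y**2 (z(y) = -3 + y*y = -3 + y**2)
d(Y, g) = -3 + (-1 + g)**2 (d(Y, g) = -3 + (g - 1)**2 = -3 + (-1 + g)**2)
N(J) = J/6 (N(J) = J/(-3 + (-1 + 4)**2) = J/(-3 + 3**2) = J/(-3 + 9) = J/6)
(N(S(-3)) + E(3))**2 = ((1/6)*(-3) + 3)**2 = (-1/2 + 3)**2 = (5/2)**2 = 25/4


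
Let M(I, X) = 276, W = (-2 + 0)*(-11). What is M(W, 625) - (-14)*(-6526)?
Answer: -91088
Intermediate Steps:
W = 22 (W = -2*(-11) = 22)
M(W, 625) - (-14)*(-6526) = 276 - (-14)*(-6526) = 276 - 1*91364 = 276 - 91364 = -91088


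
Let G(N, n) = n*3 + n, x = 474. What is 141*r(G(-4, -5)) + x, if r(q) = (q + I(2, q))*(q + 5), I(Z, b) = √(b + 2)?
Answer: 42774 - 6345*I*√2 ≈ 42774.0 - 8973.2*I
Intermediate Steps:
I(Z, b) = √(2 + b)
G(N, n) = 4*n (G(N, n) = 3*n + n = 4*n)
r(q) = (5 + q)*(q + √(2 + q)) (r(q) = (q + √(2 + q))*(q + 5) = (q + √(2 + q))*(5 + q) = (5 + q)*(q + √(2 + q)))
141*r(G(-4, -5)) + x = 141*((4*(-5))² + 5*(4*(-5)) + 5*√(2 + 4*(-5)) + (4*(-5))*√(2 + 4*(-5))) + 474 = 141*((-20)² + 5*(-20) + 5*√(2 - 20) - 20*√(2 - 20)) + 474 = 141*(400 - 100 + 5*√(-18) - 60*I*√2) + 474 = 141*(400 - 100 + 5*(3*I*√2) - 60*I*√2) + 474 = 141*(400 - 100 + 15*I*√2 - 60*I*√2) + 474 = 141*(300 - 45*I*√2) + 474 = (42300 - 6345*I*√2) + 474 = 42774 - 6345*I*√2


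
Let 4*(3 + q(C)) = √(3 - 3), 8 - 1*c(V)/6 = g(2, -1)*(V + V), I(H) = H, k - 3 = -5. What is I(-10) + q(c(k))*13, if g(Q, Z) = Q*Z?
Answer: -49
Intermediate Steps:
k = -2 (k = 3 - 5 = -2)
c(V) = 48 + 24*V (c(V) = 48 - 6*2*(-1)*(V + V) = 48 - (-12)*2*V = 48 - (-24)*V = 48 + 24*V)
q(C) = -3 (q(C) = -3 + √(3 - 3)/4 = -3 + √0/4 = -3 + (¼)*0 = -3 + 0 = -3)
I(-10) + q(c(k))*13 = -10 - 3*13 = -10 - 39 = -49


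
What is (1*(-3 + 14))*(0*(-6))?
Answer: 0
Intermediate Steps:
(1*(-3 + 14))*(0*(-6)) = (1*11)*0 = 11*0 = 0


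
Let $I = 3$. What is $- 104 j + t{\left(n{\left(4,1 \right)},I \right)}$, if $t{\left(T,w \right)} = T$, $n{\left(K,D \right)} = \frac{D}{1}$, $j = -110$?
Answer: $11441$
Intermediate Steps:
$n{\left(K,D \right)} = D$ ($n{\left(K,D \right)} = D 1 = D$)
$- 104 j + t{\left(n{\left(4,1 \right)},I \right)} = \left(-104\right) \left(-110\right) + 1 = 11440 + 1 = 11441$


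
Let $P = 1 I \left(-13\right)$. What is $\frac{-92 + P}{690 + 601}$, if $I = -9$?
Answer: $\frac{25}{1291} \approx 0.019365$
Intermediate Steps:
$P = 117$ ($P = 1 \left(-9\right) \left(-13\right) = \left(-9\right) \left(-13\right) = 117$)
$\frac{-92 + P}{690 + 601} = \frac{-92 + 117}{690 + 601} = \frac{25}{1291}$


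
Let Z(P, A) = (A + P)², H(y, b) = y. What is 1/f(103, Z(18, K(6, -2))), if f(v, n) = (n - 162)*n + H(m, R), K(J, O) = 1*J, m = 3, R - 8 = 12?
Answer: 1/238467 ≈ 4.1935e-6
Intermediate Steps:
R = 20 (R = 8 + 12 = 20)
K(J, O) = J
f(v, n) = 3 + n*(-162 + n) (f(v, n) = (n - 162)*n + 3 = (-162 + n)*n + 3 = n*(-162 + n) + 3 = 3 + n*(-162 + n))
1/f(103, Z(18, K(6, -2))) = 1/(3 + ((6 + 18)²)² - 162*(6 + 18)²) = 1/(3 + (24²)² - 162*24²) = 1/(3 + 576² - 162*576) = 1/(3 + 331776 - 93312) = 1/238467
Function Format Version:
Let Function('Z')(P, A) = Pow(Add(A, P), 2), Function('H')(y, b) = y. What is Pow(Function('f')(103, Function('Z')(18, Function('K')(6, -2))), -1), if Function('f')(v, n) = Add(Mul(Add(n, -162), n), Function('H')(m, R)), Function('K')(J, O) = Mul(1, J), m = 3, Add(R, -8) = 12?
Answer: Rational(1, 238467) ≈ 4.1935e-6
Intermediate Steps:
R = 20 (R = Add(8, 12) = 20)
Function('K')(J, O) = J
Function('f')(v, n) = Add(3, Mul(n, Add(-162, n))) (Function('f')(v, n) = Add(Mul(Add(n, -162), n), 3) = Add(Mul(Add(-162, n), n), 3) = Add(Mul(n, Add(-162, n)), 3) = Add(3, Mul(n, Add(-162, n))))
Pow(Function('f')(103, Function('Z')(18, Function('K')(6, -2))), -1) = Pow(Add(3, Pow(Pow(Add(6, 18), 2), 2), Mul(-162, Pow(Add(6, 18), 2))), -1) = Pow(Add(3, Pow(Pow(24, 2), 2), Mul(-162, Pow(24, 2))), -1) = Pow(Add(3, Pow(576, 2), Mul(-162, 576)), -1) = Pow(Add(3, 331776, -93312), -1) = Pow(238467, -1) = Rational(1, 238467)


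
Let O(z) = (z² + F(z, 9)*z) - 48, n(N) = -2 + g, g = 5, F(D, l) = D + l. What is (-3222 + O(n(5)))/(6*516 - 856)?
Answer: -645/448 ≈ -1.4397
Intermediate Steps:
n(N) = 3 (n(N) = -2 + 5 = 3)
O(z) = -48 + z² + z*(9 + z) (O(z) = (z² + (z + 9)*z) - 48 = (z² + (9 + z)*z) - 48 = (z² + z*(9 + z)) - 48 = -48 + z² + z*(9 + z))
(-3222 + O(n(5)))/(6*516 - 856) = (-3222 + (-48 + 3² + 3*(9 + 3)))/(6*516 - 856) = (-3222 + (-48 + 9 + 3*12))/(3096 - 856) = (-3222 + (-48 + 9 + 36))/2240 = (-3222 - 3)*(1/2240) = -3225*1/2240 = -645/448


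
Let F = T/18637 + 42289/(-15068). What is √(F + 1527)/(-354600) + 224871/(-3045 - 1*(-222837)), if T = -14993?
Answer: 74957/73264 - √30034060563681663785/49789796626800 ≈ 1.0230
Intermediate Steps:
F = -1014054617/280822316 (F = -14993/18637 + 42289/(-15068) = -14993*1/18637 + 42289*(-1/15068) = -14993/18637 - 42289/15068 = -1014054617/280822316 ≈ -3.6110)
√(F + 1527)/(-354600) + 224871/(-3045 - 1*(-222837)) = √(-1014054617/280822316 + 1527)/(-354600) + 224871/(-3045 - 1*(-222837)) = √(427801621915/280822316)*(-1/354600) + 224871/(-3045 + 222837) = (√30034060563681663785/140411158)*(-1/354600) + 224871/219792 = -√30034060563681663785/49789796626800 + 224871*(1/219792) = -√30034060563681663785/49789796626800 + 74957/73264 = 74957/73264 - √30034060563681663785/49789796626800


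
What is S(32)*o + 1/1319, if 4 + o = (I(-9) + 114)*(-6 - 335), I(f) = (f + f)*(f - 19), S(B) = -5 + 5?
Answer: 1/1319 ≈ 0.00075815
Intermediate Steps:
S(B) = 0
I(f) = 2*f*(-19 + f) (I(f) = (2*f)*(-19 + f) = 2*f*(-19 + f))
o = -210742 (o = -4 + (2*(-9)*(-19 - 9) + 114)*(-6 - 335) = -4 + (2*(-9)*(-28) + 114)*(-341) = -4 + (504 + 114)*(-341) = -4 + 618*(-341) = -4 - 210738 = -210742)
S(32)*o + 1/1319 = 0*(-210742) + 1/1319 = 0 + 1/1319 = 1/1319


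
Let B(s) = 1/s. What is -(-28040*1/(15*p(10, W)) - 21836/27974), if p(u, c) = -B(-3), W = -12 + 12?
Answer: 78450014/13987 ≈ 5608.8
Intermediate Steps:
W = 0
p(u, c) = ⅓ (p(u, c) = -1/(-3) = -1*(-⅓) = ⅓)
-(-28040*1/(15*p(10, W)) - 21836/27974) = -(-28040/((⅓)*15) - 21836/27974) = -(-28040/5 - 21836*1/27974) = -(-28040*⅕ - 10918/13987) = -(-5608 - 10918/13987) = -1*(-78450014/13987) = 78450014/13987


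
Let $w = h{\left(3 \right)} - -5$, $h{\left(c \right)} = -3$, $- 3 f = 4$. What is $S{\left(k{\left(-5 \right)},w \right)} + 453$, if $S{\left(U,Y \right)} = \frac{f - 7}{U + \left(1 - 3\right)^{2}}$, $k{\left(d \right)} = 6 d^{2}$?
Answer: $\frac{209261}{462} \approx 452.95$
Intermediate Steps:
$f = - \frac{4}{3}$ ($f = \left(- \frac{1}{3}\right) 4 = - \frac{4}{3} \approx -1.3333$)
$w = 2$ ($w = -3 - -5 = -3 + 5 = 2$)
$S{\left(U,Y \right)} = - \frac{25}{3 \left(4 + U\right)}$ ($S{\left(U,Y \right)} = \frac{- \frac{4}{3} - 7}{U + \left(1 - 3\right)^{2}} = - \frac{25}{3 \left(U + \left(-2\right)^{2}\right)} = - \frac{25}{3 \left(U + 4\right)} = - \frac{25}{3 \left(4 + U\right)}$)
$S{\left(k{\left(-5 \right)},w \right)} + 453 = - \frac{25}{12 + 3 \cdot 6 \left(-5\right)^{2}} + 453 = - \frac{25}{12 + 3 \cdot 6 \cdot 25} + 453 = - \frac{25}{12 + 3 \cdot 150} + 453 = - \frac{25}{12 + 450} + 453 = - \frac{25}{462} + 453 = \frac{209261}{462}$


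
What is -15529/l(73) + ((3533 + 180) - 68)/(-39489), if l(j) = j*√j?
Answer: -1215/13163 - 15529*√73/5329 ≈ -24.990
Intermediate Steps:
l(j) = j^(3/2)
-15529/l(73) + ((3533 + 180) - 68)/(-39489) = -15529*√73/5329 + ((3533 + 180) - 68)/(-39489) = -15529*√73/5329 + (3713 - 68)*(-1/39489) = -15529*√73/5329 + 3645*(-1/39489) = -15529*√73/5329 - 1215/13163 = -1215/13163 - 15529*√73/5329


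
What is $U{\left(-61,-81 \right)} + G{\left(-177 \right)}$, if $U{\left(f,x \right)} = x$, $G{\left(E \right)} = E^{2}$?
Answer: $31248$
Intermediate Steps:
$U{\left(-61,-81 \right)} + G{\left(-177 \right)} = -81 + \left(-177\right)^{2} = -81 + 31329 = 31248$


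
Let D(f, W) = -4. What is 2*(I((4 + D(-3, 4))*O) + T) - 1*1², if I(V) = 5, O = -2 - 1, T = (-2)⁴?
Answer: 41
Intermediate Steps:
T = 16
O = -3
2*(I((4 + D(-3, 4))*O) + T) - 1*1² = 2*(5 + 16) - 1*1² = 2*21 - 1*1 = 42 - 1 = 41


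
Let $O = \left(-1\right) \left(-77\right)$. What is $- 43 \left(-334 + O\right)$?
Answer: $11051$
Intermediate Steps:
$O = 77$
$- 43 \left(-334 + O\right) = - 43 \left(-334 + 77\right) = \left(-43\right) \left(-257\right) = 11051$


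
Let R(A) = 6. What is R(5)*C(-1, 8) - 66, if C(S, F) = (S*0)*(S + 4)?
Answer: -66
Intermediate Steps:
C(S, F) = 0 (C(S, F) = 0*(4 + S) = 0)
R(5)*C(-1, 8) - 66 = 6*0 - 66 = 0 - 66 = -66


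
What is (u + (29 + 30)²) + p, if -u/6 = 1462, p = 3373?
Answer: -1918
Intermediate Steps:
u = -8772 (u = -6*1462 = -8772)
(u + (29 + 30)²) + p = (-8772 + (29 + 30)²) + 3373 = (-8772 + 59²) + 3373 = (-8772 + 3481) + 3373 = -5291 + 3373 = -1918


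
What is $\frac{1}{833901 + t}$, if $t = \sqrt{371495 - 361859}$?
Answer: $\frac{277967}{231796956055} - \frac{2 \sqrt{2409}}{695390868165} \approx 1.199 \cdot 10^{-6}$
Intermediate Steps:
$t = 2 \sqrt{2409}$ ($t = \sqrt{9636} = 2 \sqrt{2409} \approx 98.163$)
$\frac{1}{833901 + t} = \frac{1}{833901 + 2 \sqrt{2409}}$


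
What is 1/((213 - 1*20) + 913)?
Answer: 1/1106 ≈ 0.00090416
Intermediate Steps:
1/((213 - 1*20) + 913) = 1/((213 - 20) + 913) = 1/(193 + 913) = 1/1106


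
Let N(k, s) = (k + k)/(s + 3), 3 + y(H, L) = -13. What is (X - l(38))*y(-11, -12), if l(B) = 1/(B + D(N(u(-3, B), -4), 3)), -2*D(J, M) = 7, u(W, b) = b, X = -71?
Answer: 78416/69 ≈ 1136.5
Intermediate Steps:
y(H, L) = -16 (y(H, L) = -3 - 13 = -16)
N(k, s) = 2*k/(3 + s) (N(k, s) = (2*k)/(3 + s) = 2*k/(3 + s))
D(J, M) = -7/2 (D(J, M) = -½*7 = -7/2)
l(B) = 1/(-7/2 + B) (l(B) = 1/(B - 7/2) = 1/(-7/2 + B))
(X - l(38))*y(-11, -12) = (-71 - 2/(-7 + 2*38))*(-16) = (-71 - 2/(-7 + 76))*(-16) = (-71 - 2/69)*(-16) = -4901/69*(-16) = 78416/69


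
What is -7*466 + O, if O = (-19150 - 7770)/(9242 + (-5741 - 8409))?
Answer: -3995744/1227 ≈ -3256.5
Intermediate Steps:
O = 6730/1227 (O = -26920/(9242 - 14150) = -26920/(-4908) = -26920*(-1/4908) = 6730/1227 ≈ 5.4849)
-7*466 + O = -7*466 + 6730/1227 = -3262 + 6730/1227 = -3995744/1227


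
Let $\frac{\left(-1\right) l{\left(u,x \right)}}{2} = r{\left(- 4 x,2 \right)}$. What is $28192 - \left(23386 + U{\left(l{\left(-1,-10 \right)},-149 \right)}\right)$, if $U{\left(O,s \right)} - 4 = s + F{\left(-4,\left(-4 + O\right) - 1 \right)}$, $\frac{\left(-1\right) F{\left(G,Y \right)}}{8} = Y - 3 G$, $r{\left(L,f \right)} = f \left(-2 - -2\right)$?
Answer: $5007$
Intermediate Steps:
$r{\left(L,f \right)} = 0$ ($r{\left(L,f \right)} = f \left(-2 + 2\right) = f 0 = 0$)
$l{\left(u,x \right)} = 0$ ($l{\left(u,x \right)} = \left(-2\right) 0 = 0$)
$F{\left(G,Y \right)} = - 8 Y + 24 G$ ($F{\left(G,Y \right)} = - 8 \left(Y - 3 G\right) = - 8 Y + 24 G$)
$U{\left(O,s \right)} = -52 + s - 8 O$ ($U{\left(O,s \right)} = 4 - \left(96 - s + 8 \left(\left(-4 + O\right) - 1\right)\right) = 4 - \left(96 - s + 8 \left(-5 + O\right)\right) = 4 - \left(56 - s + 8 O\right) = -52 + s - 8 O$)
$28192 - \left(23386 + U{\left(l{\left(-1,-10 \right)},-149 \right)}\right) = 28192 - \left(23185 + 0\right) = 28192 - 23185 = 5007$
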